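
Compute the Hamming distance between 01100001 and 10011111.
XOR = 11111110, count of 1s = 7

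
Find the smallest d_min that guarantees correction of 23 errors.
Correcting t errors requires d_min ≥ 2t + 1 = 2·23 + 1 = 47.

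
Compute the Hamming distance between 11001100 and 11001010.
XOR = 00000110, count of 1s = 2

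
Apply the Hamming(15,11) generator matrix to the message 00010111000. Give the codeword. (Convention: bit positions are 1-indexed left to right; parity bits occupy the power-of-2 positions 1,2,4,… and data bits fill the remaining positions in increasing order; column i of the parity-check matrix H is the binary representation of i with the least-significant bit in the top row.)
Codeword c = d · G (mod 2), d = 00010111000:
  c[0] = d·G[:,0] = (00010111000)·(11011010101) mod 2 = 0+0+0+1+0+0+1+0+0+0+0 mod 2 = 0
  c[1] = d·G[:,1] = (00010111000)·(10110110011) mod 2 = 0+0+0+1+0+1+1+0+0+0+0 mod 2 = 1
  c[2] = d·G[:,2] = (00010111000)·(10000000000) mod 2 = 0+0+0+0+0+0+0+0+0+0+0 mod 2 = 0
  c[3] = d·G[:,3] = (00010111000)·(01110001111) mod 2 = 0+0+0+1+0+0+0+1+0+0+0 mod 2 = 0
  c[4] = d·G[:,4] = (00010111000)·(01000000000) mod 2 = 0+0+0+0+0+0+0+0+0+0+0 mod 2 = 0
  c[5] = d·G[:,5] = (00010111000)·(00100000000) mod 2 = 0+0+0+0+0+0+0+0+0+0+0 mod 2 = 0
  c[6] = d·G[:,6] = (00010111000)·(00010000000) mod 2 = 0+0+0+1+0+0+0+0+0+0+0 mod 2 = 1
  c[7] = d·G[:,7] = (00010111000)·(00001111111) mod 2 = 0+0+0+0+0+1+1+1+0+0+0 mod 2 = 1
  c[8] = d·G[:,8] = (00010111000)·(00001000000) mod 2 = 0+0+0+0+0+0+0+0+0+0+0 mod 2 = 0
  c[9] = d·G[:,9] = (00010111000)·(00000100000) mod 2 = 0+0+0+0+0+1+0+0+0+0+0 mod 2 = 1
  c[10] = d·G[:,10] = (00010111000)·(00000010000) mod 2 = 0+0+0+0+0+0+1+0+0+0+0 mod 2 = 1
  c[11] = d·G[:,11] = (00010111000)·(00000001000) mod 2 = 0+0+0+0+0+0+0+1+0+0+0 mod 2 = 1
  c[12] = d·G[:,12] = (00010111000)·(00000000100) mod 2 = 0+0+0+0+0+0+0+0+0+0+0 mod 2 = 0
  c[13] = d·G[:,13] = (00010111000)·(00000000010) mod 2 = 0+0+0+0+0+0+0+0+0+0+0 mod 2 = 0
  c[14] = d·G[:,14] = (00010111000)·(00000000001) mod 2 = 0+0+0+0+0+0+0+0+0+0+0 mod 2 = 0
Codeword = 010000110111000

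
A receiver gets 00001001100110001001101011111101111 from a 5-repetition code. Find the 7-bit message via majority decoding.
Split into 5-bit blocks and majority-vote each:
  block 1 = 00001: 1 ones, 4 zeros → 0
  block 2 = 00110: 2 ones, 3 zeros → 0
  block 3 = 01100: 2 ones, 3 zeros → 0
  block 4 = 01001: 2 ones, 3 zeros → 0
  block 5 = 10101: 3 ones, 2 zeros → 1
  block 6 = 11111: 5 ones, 0 zeros → 1
  block 7 = 01111: 4 ones, 1 zeros → 1
Decoded = 0000111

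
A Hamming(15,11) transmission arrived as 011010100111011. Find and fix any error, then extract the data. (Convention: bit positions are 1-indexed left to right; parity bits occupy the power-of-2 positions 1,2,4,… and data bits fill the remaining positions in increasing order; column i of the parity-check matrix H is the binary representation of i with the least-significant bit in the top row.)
Syndrome s = H · r^T (mod 2), r = 011010100111011:
  s[0] = (101010101010101)·(011010100111011) mod 2 = 0+0+1+0+1+0+1+0+0+0+1+0+0+0+1 mod 2 = 1
  s[1] = (011001100110011)·(011010100111011) mod 2 = 0+1+1+0+0+0+1+0+0+1+1+0+0+1+1 mod 2 = 1
  s[2] = (000111100001111)·(011010100111011) mod 2 = 0+0+0+0+1+0+1+0+0+0+0+1+0+1+1 mod 2 = 1
  s[3] = (000000011111111)·(011010100111011) mod 2 = 0+0+0+0+0+0+0+0+0+1+1+1+0+1+1 mod 2 = 1
Syndrome = 1111
Column 15 of H equals this syndrome → error at bit 15 (1-indexed).
Flip bit 15: 011010100111011 → 011010100111010
Extract data bits at positions {3,5,6,7,9,10,11,12,13,14,15}: 11010111010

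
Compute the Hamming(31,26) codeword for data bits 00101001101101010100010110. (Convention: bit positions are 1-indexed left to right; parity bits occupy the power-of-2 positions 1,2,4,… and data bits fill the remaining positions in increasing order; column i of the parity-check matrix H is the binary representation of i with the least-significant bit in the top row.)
Codeword c = d · G (mod 2), d = 00101001101101010100010110:
  c[0] = d·G[:,0] = (00101001101101010100010110)·(11011010101101010101010101) mod 2 = 0+0+0+0+1+0+0+0+1+0+1+1+0+1+0+1+0+1+0+0+0+1+0+1+0+0 mod 2 = 1
  c[1] = d·G[:,1] = (00101001101101010100010110)·(10110110011011001100110011) mod 2 = 0+0+1+0+0+0+0+0+0+0+1+0+0+1+0+0+0+1+0+0+0+1+0+0+1+0 mod 2 = 0
  c[2] = d·G[:,2] = (00101001101101010100010110)·(10000000000000000000000000) mod 2 = 0+0+0+0+0+0+0+0+0+0+0+0+0+0+0+0+0+0+0+0+0+0+0+0+0+0 mod 2 = 0
  c[3] = d·G[:,3] = (00101001101101010100010110)·(01110001111000111100001111) mod 2 = 0+0+1+0+0+0+0+1+1+0+1+0+0+0+0+1+0+1+0+0+0+0+0+1+1+0 mod 2 = 0
  c[4] = d·G[:,4] = (00101001101101010100010110)·(01000000000000000000000000) mod 2 = 0+0+0+0+0+0+0+0+0+0+0+0+0+0+0+0+0+0+0+0+0+0+0+0+0+0 mod 2 = 0
  c[5] = d·G[:,5] = (00101001101101010100010110)·(00100000000000000000000000) mod 2 = 0+0+1+0+0+0+0+0+0+0+0+0+0+0+0+0+0+0+0+0+0+0+0+0+0+0 mod 2 = 1
  c[6] = d·G[:,6] = (00101001101101010100010110)·(00010000000000000000000000) mod 2 = 0+0+0+0+0+0+0+0+0+0+0+0+0+0+0+0+0+0+0+0+0+0+0+0+0+0 mod 2 = 0
  c[7] = d·G[:,7] = (00101001101101010100010110)·(00001111111000000011111111) mod 2 = 0+0+0+0+1+0+0+1+1+0+1+0+0+0+0+0+0+0+0+0+0+1+0+1+1+0 mod 2 = 1
  c[8] = d·G[:,8] = (00101001101101010100010110)·(00001000000000000000000000) mod 2 = 0+0+0+0+1+0+0+0+0+0+0+0+0+0+0+0+0+0+0+0+0+0+0+0+0+0 mod 2 = 1
  c[9] = d·G[:,9] = (00101001101101010100010110)·(00000100000000000000000000) mod 2 = 0+0+0+0+0+0+0+0+0+0+0+0+0+0+0+0+0+0+0+0+0+0+0+0+0+0 mod 2 = 0
  c[10] = d·G[:,10] = (00101001101101010100010110)·(00000010000000000000000000) mod 2 = 0+0+0+0+0+0+0+0+0+0+0+0+0+0+0+0+0+0+0+0+0+0+0+0+0+0 mod 2 = 0
  c[11] = d·G[:,11] = (00101001101101010100010110)·(00000001000000000000000000) mod 2 = 0+0+0+0+0+0+0+1+0+0+0+0+0+0+0+0+0+0+0+0+0+0+0+0+0+0 mod 2 = 1
  c[12] = d·G[:,12] = (00101001101101010100010110)·(00000000100000000000000000) mod 2 = 0+0+0+0+0+0+0+0+1+0+0+0+0+0+0+0+0+0+0+0+0+0+0+0+0+0 mod 2 = 1
  c[13] = d·G[:,13] = (00101001101101010100010110)·(00000000010000000000000000) mod 2 = 0+0+0+0+0+0+0+0+0+0+0+0+0+0+0+0+0+0+0+0+0+0+0+0+0+0 mod 2 = 0
  c[14] = d·G[:,14] = (00101001101101010100010110)·(00000000001000000000000000) mod 2 = 0+0+0+0+0+0+0+0+0+0+1+0+0+0+0+0+0+0+0+0+0+0+0+0+0+0 mod 2 = 1
  c[15] = d·G[:,15] = (00101001101101010100010110)·(00000000000111111111111111) mod 2 = 0+0+0+0+0+0+0+0+0+0+0+1+0+1+0+1+0+1+0+0+0+1+0+1+1+0 mod 2 = 1
  c[16] = d·G[:,16] = (00101001101101010100010110)·(00000000000100000000000000) mod 2 = 0+0+0+0+0+0+0+0+0+0+0+1+0+0+0+0+0+0+0+0+0+0+0+0+0+0 mod 2 = 1
  c[17] = d·G[:,17] = (00101001101101010100010110)·(00000000000010000000000000) mod 2 = 0+0+0+0+0+0+0+0+0+0+0+0+0+0+0+0+0+0+0+0+0+0+0+0+0+0 mod 2 = 0
  c[18] = d·G[:,18] = (00101001101101010100010110)·(00000000000001000000000000) mod 2 = 0+0+0+0+0+0+0+0+0+0+0+0+0+1+0+0+0+0+0+0+0+0+0+0+0+0 mod 2 = 1
  c[19] = d·G[:,19] = (00101001101101010100010110)·(00000000000000100000000000) mod 2 = 0+0+0+0+0+0+0+0+0+0+0+0+0+0+0+0+0+0+0+0+0+0+0+0+0+0 mod 2 = 0
  c[20] = d·G[:,20] = (00101001101101010100010110)·(00000000000000010000000000) mod 2 = 0+0+0+0+0+0+0+0+0+0+0+0+0+0+0+1+0+0+0+0+0+0+0+0+0+0 mod 2 = 1
  c[21] = d·G[:,21] = (00101001101101010100010110)·(00000000000000001000000000) mod 2 = 0+0+0+0+0+0+0+0+0+0+0+0+0+0+0+0+0+0+0+0+0+0+0+0+0+0 mod 2 = 0
  c[22] = d·G[:,22] = (00101001101101010100010110)·(00000000000000000100000000) mod 2 = 0+0+0+0+0+0+0+0+0+0+0+0+0+0+0+0+0+1+0+0+0+0+0+0+0+0 mod 2 = 1
  c[23] = d·G[:,23] = (00101001101101010100010110)·(00000000000000000010000000) mod 2 = 0+0+0+0+0+0+0+0+0+0+0+0+0+0+0+0+0+0+0+0+0+0+0+0+0+0 mod 2 = 0
  c[24] = d·G[:,24] = (00101001101101010100010110)·(00000000000000000001000000) mod 2 = 0+0+0+0+0+0+0+0+0+0+0+0+0+0+0+0+0+0+0+0+0+0+0+0+0+0 mod 2 = 0
  c[25] = d·G[:,25] = (00101001101101010100010110)·(00000000000000000000100000) mod 2 = 0+0+0+0+0+0+0+0+0+0+0+0+0+0+0+0+0+0+0+0+0+0+0+0+0+0 mod 2 = 0
  c[26] = d·G[:,26] = (00101001101101010100010110)·(00000000000000000000010000) mod 2 = 0+0+0+0+0+0+0+0+0+0+0+0+0+0+0+0+0+0+0+0+0+1+0+0+0+0 mod 2 = 1
  c[27] = d·G[:,27] = (00101001101101010100010110)·(00000000000000000000001000) mod 2 = 0+0+0+0+0+0+0+0+0+0+0+0+0+0+0+0+0+0+0+0+0+0+0+0+0+0 mod 2 = 0
  c[28] = d·G[:,28] = (00101001101101010100010110)·(00000000000000000000000100) mod 2 = 0+0+0+0+0+0+0+0+0+0+0+0+0+0+0+0+0+0+0+0+0+0+0+1+0+0 mod 2 = 1
  c[29] = d·G[:,29] = (00101001101101010100010110)·(00000000000000000000000010) mod 2 = 0+0+0+0+0+0+0+0+0+0+0+0+0+0+0+0+0+0+0+0+0+0+0+0+1+0 mod 2 = 1
  c[30] = d·G[:,30] = (00101001101101010100010110)·(00000000000000000000000001) mod 2 = 0+0+0+0+0+0+0+0+0+0+0+0+0+0+0+0+0+0+0+0+0+0+0+0+0+0 mod 2 = 0
Codeword = 1000010110011011101010100010110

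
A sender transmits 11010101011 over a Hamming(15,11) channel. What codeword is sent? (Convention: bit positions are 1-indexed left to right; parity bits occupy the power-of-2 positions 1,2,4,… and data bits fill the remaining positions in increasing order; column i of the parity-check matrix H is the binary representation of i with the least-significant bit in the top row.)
Codeword c = d · G (mod 2), d = 11010101011:
  c[0] = d·G[:,0] = (11010101011)·(11011010101) mod 2 = 1+1+0+1+0+0+0+0+0+0+1 mod 2 = 0
  c[1] = d·G[:,1] = (11010101011)·(10110110011) mod 2 = 1+0+0+1+0+1+0+0+0+1+1 mod 2 = 1
  c[2] = d·G[:,2] = (11010101011)·(10000000000) mod 2 = 1+0+0+0+0+0+0+0+0+0+0 mod 2 = 1
  c[3] = d·G[:,3] = (11010101011)·(01110001111) mod 2 = 0+1+0+1+0+0+0+1+0+1+1 mod 2 = 1
  c[4] = d·G[:,4] = (11010101011)·(01000000000) mod 2 = 0+1+0+0+0+0+0+0+0+0+0 mod 2 = 1
  c[5] = d·G[:,5] = (11010101011)·(00100000000) mod 2 = 0+0+0+0+0+0+0+0+0+0+0 mod 2 = 0
  c[6] = d·G[:,6] = (11010101011)·(00010000000) mod 2 = 0+0+0+1+0+0+0+0+0+0+0 mod 2 = 1
  c[7] = d·G[:,7] = (11010101011)·(00001111111) mod 2 = 0+0+0+0+0+1+0+1+0+1+1 mod 2 = 0
  c[8] = d·G[:,8] = (11010101011)·(00001000000) mod 2 = 0+0+0+0+0+0+0+0+0+0+0 mod 2 = 0
  c[9] = d·G[:,9] = (11010101011)·(00000100000) mod 2 = 0+0+0+0+0+1+0+0+0+0+0 mod 2 = 1
  c[10] = d·G[:,10] = (11010101011)·(00000010000) mod 2 = 0+0+0+0+0+0+0+0+0+0+0 mod 2 = 0
  c[11] = d·G[:,11] = (11010101011)·(00000001000) mod 2 = 0+0+0+0+0+0+0+1+0+0+0 mod 2 = 1
  c[12] = d·G[:,12] = (11010101011)·(00000000100) mod 2 = 0+0+0+0+0+0+0+0+0+0+0 mod 2 = 0
  c[13] = d·G[:,13] = (11010101011)·(00000000010) mod 2 = 0+0+0+0+0+0+0+0+0+1+0 mod 2 = 1
  c[14] = d·G[:,14] = (11010101011)·(00000000001) mod 2 = 0+0+0+0+0+0+0+0+0+0+1 mod 2 = 1
Codeword = 011110100101011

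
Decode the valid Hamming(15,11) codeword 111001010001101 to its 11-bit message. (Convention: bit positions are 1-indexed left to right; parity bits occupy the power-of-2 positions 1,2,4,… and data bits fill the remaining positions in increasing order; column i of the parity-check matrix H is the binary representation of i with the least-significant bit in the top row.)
Parity bits occupy power-of-2 positions; data bits are at positions {3,5,6,7,9,10,11,12,13,14,15} (1-indexed).
Extract: c[3]=1 c[5]=0 c[6]=1 c[7]=0 c[9]=0 c[10]=0 c[11]=0 c[12]=1 c[13]=1 c[14]=0 c[15]=1
Data = 10100001101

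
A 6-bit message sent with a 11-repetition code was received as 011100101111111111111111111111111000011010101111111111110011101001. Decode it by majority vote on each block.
Split into 11-bit blocks and majority-vote each:
  block 1 = 01110010111: 7 ones, 4 zeros → 1
  block 2 = 11111111111: 11 ones, 0 zeros → 1
  block 3 = 11111111111: 11 ones, 0 zeros → 1
  block 4 = 00001101010: 4 ones, 7 zeros → 0
  block 5 = 11111111111: 11 ones, 0 zeros → 1
  block 6 = 10011101001: 6 ones, 5 zeros → 1
Decoded = 111011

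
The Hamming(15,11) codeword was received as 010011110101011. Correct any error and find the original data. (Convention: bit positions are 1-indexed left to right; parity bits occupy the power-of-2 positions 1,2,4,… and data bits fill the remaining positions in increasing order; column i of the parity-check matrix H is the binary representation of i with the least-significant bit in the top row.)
Syndrome s = H · r^T (mod 2), r = 010011110101011:
  s[0] = (101010101010101)·(010011110101011) mod 2 = 0+0+0+0+1+0+1+0+0+0+0+0+0+0+1 mod 2 = 1
  s[1] = (011001100110011)·(010011110101011) mod 2 = 0+1+0+0+0+1+1+0+0+1+0+0+0+1+1 mod 2 = 0
  s[2] = (000111100001111)·(010011110101011) mod 2 = 0+0+0+0+1+1+1+0+0+0+0+1+0+1+1 mod 2 = 0
  s[3] = (000000011111111)·(010011110101011) mod 2 = 0+0+0+0+0+0+0+1+0+1+0+1+0+1+1 mod 2 = 1
Syndrome = 1001
Column 9 of H equals this syndrome → error at bit 9 (1-indexed).
Flip bit 9: 010011110101011 → 010011111101011
Extract data bits at positions {3,5,6,7,9,10,11,12,13,14,15}: 01111101011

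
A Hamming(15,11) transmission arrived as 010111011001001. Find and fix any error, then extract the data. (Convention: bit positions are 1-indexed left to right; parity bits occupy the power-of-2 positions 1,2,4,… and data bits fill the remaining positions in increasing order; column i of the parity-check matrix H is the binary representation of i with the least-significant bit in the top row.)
Syndrome s = H · r^T (mod 2), r = 010111011001001:
  s[0] = (101010101010101)·(010111011001001) mod 2 = 0+0+0+0+1+0+0+0+1+0+0+0+0+0+1 mod 2 = 1
  s[1] = (011001100110011)·(010111011001001) mod 2 = 0+1+0+0+0+1+0+0+0+0+0+0+0+0+1 mod 2 = 1
  s[2] = (000111100001111)·(010111011001001) mod 2 = 0+0+0+1+1+1+0+0+0+0+0+1+0+0+1 mod 2 = 1
  s[3] = (000000011111111)·(010111011001001) mod 2 = 0+0+0+0+0+0+0+1+1+0+0+1+0+0+1 mod 2 = 0
Syndrome = 1110
Column 7 of H equals this syndrome → error at bit 7 (1-indexed).
Flip bit 7: 010111011001001 → 010111111001001
Extract data bits at positions {3,5,6,7,9,10,11,12,13,14,15}: 01111001001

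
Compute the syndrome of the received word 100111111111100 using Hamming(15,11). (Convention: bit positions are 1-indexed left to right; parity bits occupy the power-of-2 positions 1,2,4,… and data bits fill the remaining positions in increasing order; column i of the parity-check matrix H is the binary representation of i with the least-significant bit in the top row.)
Syndrome s = H · r^T (mod 2), r = 100111111111100:
  s[0] = (101010101010101)·(100111111111100) mod 2 = 1+0+0+0+1+0+1+0+1+0+1+0+1+0+0 mod 2 = 0
  s[1] = (011001100110011)·(100111111111100) mod 2 = 0+0+0+0+0+1+1+0+0+1+1+0+0+0+0 mod 2 = 0
  s[2] = (000111100001111)·(100111111111100) mod 2 = 0+0+0+1+1+1+1+0+0+0+0+1+1+0+0 mod 2 = 0
  s[3] = (000000011111111)·(100111111111100) mod 2 = 0+0+0+0+0+0+0+1+1+1+1+1+1+0+0 mod 2 = 0
Syndrome = 0000
s = 0: no error detected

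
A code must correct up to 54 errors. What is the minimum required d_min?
Correcting t errors requires d_min ≥ 2t + 1 = 2·54 + 1 = 109.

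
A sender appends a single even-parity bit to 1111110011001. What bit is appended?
Sum of data bits: 1+1+1+1+1+1+0+0+1+1+0+0+1 = 9.
9 mod 2 = 1, so parity bit = 1.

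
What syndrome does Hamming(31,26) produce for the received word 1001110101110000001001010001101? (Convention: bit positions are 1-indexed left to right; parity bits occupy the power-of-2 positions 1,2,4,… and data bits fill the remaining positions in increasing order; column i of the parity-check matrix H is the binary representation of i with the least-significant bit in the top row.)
Syndrome s = H · r^T (mod 2), r = 1001110101110000001001010001101:
  s[0] = (1010101010101010101010101010101)·(1001110101110000001001010001101) mod 2 = 1+0+0+0+1+0+0+0+0+0+1+0+0+0+0+0+0+0+1+0+0+0+0+0+0+0+0+0+1+0+1 mod 2 = 0
  s[1] = (0110011001100110011001100110011)·(1001110101110000001001010001101) mod 2 = 0+0+0+0+0+1+0+0+0+1+1+0+0+0+0+0+0+0+1+0+0+1+0+0+0+0+0+0+0+0+1 mod 2 = 0
  s[2] = (0001111000011110000111100001111)·(1001110101110000001001010001101) mod 2 = 0+0+0+1+1+1+0+0+0+0+0+1+0+0+0+0+0+0+0+0+0+1+0+0+0+0+0+1+1+0+1 mod 2 = 0
  s[3] = (0000000111111110000000011111111)·(1001110101110000001001010001101) mod 2 = 0+0+0+0+0+0+0+1+0+1+1+1+0+0+0+0+0+0+0+0+0+0+0+1+0+0+0+1+1+0+1 mod 2 = 0
  s[4] = (0000000000000001111111111111111)·(1001110101110000001001010001101) mod 2 = 0+0+0+0+0+0+0+0+0+0+0+0+0+0+0+0+0+0+1+0+0+1+0+1+0+0+0+1+1+0+1 mod 2 = 0
Syndrome = 00000
s = 0: no error detected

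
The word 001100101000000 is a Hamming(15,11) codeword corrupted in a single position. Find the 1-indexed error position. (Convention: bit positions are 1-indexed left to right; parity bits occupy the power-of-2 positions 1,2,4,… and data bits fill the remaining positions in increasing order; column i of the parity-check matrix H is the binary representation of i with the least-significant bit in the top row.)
Syndrome s = H · r^T (mod 2), r = 001100101000000:
  s[0] = (101010101010101)·(001100101000000) mod 2 = 0+0+1+0+0+0+1+0+1+0+0+0+0+0+0 mod 2 = 1
  s[1] = (011001100110011)·(001100101000000) mod 2 = 0+0+1+0+0+0+1+0+0+0+0+0+0+0+0 mod 2 = 0
  s[2] = (000111100001111)·(001100101000000) mod 2 = 0+0+0+1+0+0+1+0+0+0+0+0+0+0+0 mod 2 = 0
  s[3] = (000000011111111)·(001100101000000) mod 2 = 0+0+0+0+0+0+0+0+1+0+0+0+0+0+0 mod 2 = 1
Syndrome = 1001
Column i of H is the binary representation of i, so the syndrome is the binary index of the flipped bit.
Read s = 1001 with s[0] as LSB: 1·2^0 + 0·2^1 + 0·2^2 + 1·2^3 = 9.
Error is at bit position 9.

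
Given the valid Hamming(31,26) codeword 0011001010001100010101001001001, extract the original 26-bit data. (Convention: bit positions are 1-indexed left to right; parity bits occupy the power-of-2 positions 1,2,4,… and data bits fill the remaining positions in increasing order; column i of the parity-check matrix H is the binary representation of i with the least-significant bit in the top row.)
Parity bits occupy power-of-2 positions; data bits are at positions {3,5,6,7,9,10,11,12,13,14,15,17,18,19,20,21,22,23,24,25,26,27,28,29,30,31} (1-indexed).
Extract: c[3]=1 c[5]=0 c[6]=0 c[7]=1 c[9]=1 c[10]=0 c[11]=0 c[12]=0 c[13]=1 c[14]=1 c[15]=0 c[17]=0 c[18]=1 c[19]=0 c[20]=1 c[21]=0 c[22]=1 c[23]=0 c[24]=0 c[25]=1 c[26]=0 c[27]=0 c[28]=1 c[29]=0 c[30]=0 c[31]=1
Data = 10011000110010101001001001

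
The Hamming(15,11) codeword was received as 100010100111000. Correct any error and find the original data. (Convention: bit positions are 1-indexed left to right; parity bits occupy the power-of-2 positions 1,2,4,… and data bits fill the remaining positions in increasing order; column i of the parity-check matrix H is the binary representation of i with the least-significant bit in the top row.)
Syndrome s = H · r^T (mod 2), r = 100010100111000:
  s[0] = (101010101010101)·(100010100111000) mod 2 = 1+0+0+0+1+0+1+0+0+0+1+0+0+0+0 mod 2 = 0
  s[1] = (011001100110011)·(100010100111000) mod 2 = 0+0+0+0+0+0+1+0+0+1+1+0+0+0+0 mod 2 = 1
  s[2] = (000111100001111)·(100010100111000) mod 2 = 0+0+0+0+1+0+1+0+0+0+0+1+0+0+0 mod 2 = 1
  s[3] = (000000011111111)·(100010100111000) mod 2 = 0+0+0+0+0+0+0+0+0+1+1+1+0+0+0 mod 2 = 1
Syndrome = 0111
Column 14 of H equals this syndrome → error at bit 14 (1-indexed).
Flip bit 14: 100010100111000 → 100010100111010
Extract data bits at positions {3,5,6,7,9,10,11,12,13,14,15}: 01010111010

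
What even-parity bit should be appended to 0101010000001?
Sum of data bits: 0+1+0+1+0+1+0+0+0+0+0+0+1 = 4.
4 mod 2 = 0, so parity bit = 0.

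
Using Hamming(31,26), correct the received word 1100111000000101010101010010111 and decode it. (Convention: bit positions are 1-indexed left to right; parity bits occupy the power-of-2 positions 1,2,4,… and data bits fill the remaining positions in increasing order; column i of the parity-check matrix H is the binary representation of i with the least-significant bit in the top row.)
Syndrome s = H · r^T (mod 2), r = 1100111000000101010101010010111:
  s[0] = (1010101010101010101010101010101)·(1100111000000101010101010010111) mod 2 = 1+0+0+0+1+0+1+0+0+0+0+0+0+0+0+0+0+0+0+0+0+0+0+0+0+0+1+0+1+0+1 mod 2 = 0
  s[1] = (0110011001100110011001100110011)·(1100111000000101010101010010111) mod 2 = 0+1+0+0+0+1+1+0+0+0+0+0+0+1+0+0+0+1+0+0+0+1+0+0+0+0+1+0+0+1+1 mod 2 = 1
  s[2] = (0001111000011110000111100001111)·(1100111000000101010101010010111) mod 2 = 0+0+0+0+1+1+1+0+0+0+0+0+0+1+0+0+0+0+0+1+0+1+0+0+0+0+0+0+1+1+1 mod 2 = 1
  s[3] = (0000000111111110000000011111111)·(1100111000000101010101010010111) mod 2 = 0+0+0+0+0+0+0+0+0+0+0+0+0+1+0+0+0+0+0+0+0+0+0+1+0+0+1+0+1+1+1 mod 2 = 0
  s[4] = (0000000000000001111111111111111)·(1100111000000101010101010010111) mod 2 = 0+0+0+0+0+0+0+0+0+0+0+0+0+0+0+1+0+1+0+1+0+1+0+1+0+0+1+0+1+1+1 mod 2 = 1
Syndrome = 01101
Column 22 of H equals this syndrome → error at bit 22 (1-indexed).
Flip bit 22: 1100111000000101010101010010111 → 1100111000000101010100010010111
Extract data bits at positions {3,5,6,7,9,10,11,12,13,14,15,17,18,19,20,21,22,23,24,25,26,27,28,29,30,31}: 01110000010010100010010111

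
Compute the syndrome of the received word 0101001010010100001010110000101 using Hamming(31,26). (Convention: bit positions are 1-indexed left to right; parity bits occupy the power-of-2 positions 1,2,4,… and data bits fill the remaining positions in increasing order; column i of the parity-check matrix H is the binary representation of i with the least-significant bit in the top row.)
Syndrome s = H · r^T (mod 2), r = 0101001010010100001010110000101:
  s[0] = (1010101010101010101010101010101)·(0101001010010100001010110000101) mod 2 = 0+0+0+0+0+0+1+0+1+0+0+0+0+0+0+0+0+0+1+0+1+0+1+0+0+0+0+0+1+0+1 mod 2 = 1
  s[1] = (0110011001100110011001100110011)·(0101001010010100001010110000101) mod 2 = 0+1+0+0+0+0+1+0+0+0+0+0+0+1+0+0+0+0+1+0+0+0+1+0+0+0+0+0+0+0+1 mod 2 = 0
  s[2] = (0001111000011110000111100001111)·(0101001010010100001010110000101) mod 2 = 0+0+0+1+0+0+1+0+0+0+0+1+0+1+0+0+0+0+0+0+1+0+1+0+0+0+0+0+1+0+1 mod 2 = 0
  s[3] = (0000000111111110000000011111111)·(0101001010010100001010110000101) mod 2 = 0+0+0+0+0+0+0+0+1+0+0+1+0+1+0+0+0+0+0+0+0+0+0+1+0+0+0+0+1+0+1 mod 2 = 0
  s[4] = (0000000000000001111111111111111)·(0101001010010100001010110000101) mod 2 = 0+0+0+0+0+0+0+0+0+0+0+0+0+0+0+0+0+0+1+0+1+0+1+1+0+0+0+0+1+0+1 mod 2 = 0
Syndrome = 10000
Non-zero syndrome: error at position 1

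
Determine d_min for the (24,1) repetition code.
d_min = 24 (the only two codewords are 0…0 and 1…1, differing in all 24 positions).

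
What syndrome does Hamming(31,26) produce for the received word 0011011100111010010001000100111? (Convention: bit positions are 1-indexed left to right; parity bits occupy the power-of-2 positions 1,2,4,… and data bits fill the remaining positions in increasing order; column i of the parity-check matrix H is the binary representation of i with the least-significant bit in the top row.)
Syndrome s = H · r^T (mod 2), r = 0011011100111010010001000100111:
  s[0] = (1010101010101010101010101010101)·(0011011100111010010001000100111) mod 2 = 0+0+1+0+0+0+1+0+0+0+1+0+1+0+1+0+0+0+0+0+0+0+0+0+0+0+0+0+1+0+1 mod 2 = 1
  s[1] = (0110011001100110011001100110011)·(0011011100111010010001000100111) mod 2 = 0+0+1+0+0+1+1+0+0+0+1+0+0+0+1+0+0+1+0+0+0+1+0+0+0+1+0+0+0+1+1 mod 2 = 0
  s[2] = (0001111000011110000111100001111)·(0011011100111010010001000100111) mod 2 = 0+0+0+1+0+1+1+0+0+0+0+1+1+0+1+0+0+0+0+0+0+1+0+0+0+0+0+0+1+1+1 mod 2 = 0
  s[3] = (0000000111111110000000011111111)·(0011011100111010010001000100111) mod 2 = 0+0+0+0+0+0+0+1+0+0+1+1+1+0+1+0+0+0+0+0+0+0+0+0+0+1+0+0+1+1+1 mod 2 = 1
  s[4] = (0000000000000001111111111111111)·(0011011100111010010001000100111) mod 2 = 0+0+0+0+0+0+0+0+0+0+0+0+0+0+0+0+0+1+0+0+0+1+0+0+0+1+0+0+1+1+1 mod 2 = 0
Syndrome = 10010
Non-zero syndrome: error at position 9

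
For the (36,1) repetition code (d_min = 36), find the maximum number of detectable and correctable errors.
Detection only: up to d_min − 1 = 35 errors.
Correction: up to ⌊(d_min − 1)/2⌋ = ⌊35/2⌋ = 17 errors.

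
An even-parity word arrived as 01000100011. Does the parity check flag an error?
Sum of received bits: 0+1+0+0+0+1+0+0+0+1+1 = 4; 4 mod 2 = 0. Result is 0 → no error detected.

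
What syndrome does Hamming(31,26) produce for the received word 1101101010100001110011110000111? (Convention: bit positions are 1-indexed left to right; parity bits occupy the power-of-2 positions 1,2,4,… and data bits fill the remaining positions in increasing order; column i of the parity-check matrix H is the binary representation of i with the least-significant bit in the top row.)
Syndrome s = H · r^T (mod 2), r = 1101101010100001110011110000111:
  s[0] = (1010101010101010101010101010101)·(1101101010100001110011110000111) mod 2 = 1+0+0+0+1+0+1+0+1+0+1+0+0+0+0+0+1+0+0+0+1+0+1+0+0+0+0+0+1+0+1 mod 2 = 0
  s[1] = (0110011001100110011001100110011)·(1101101010100001110011110000111) mod 2 = 0+1+0+0+0+0+1+0+0+0+1+0+0+0+0+0+0+1+0+0+0+1+1+0+0+0+0+0+0+1+1 mod 2 = 0
  s[2] = (0001111000011110000111100001111)·(1101101010100001110011110000111) mod 2 = 0+0+0+1+1+0+1+0+0+0+0+0+0+0+0+0+0+0+0+0+1+1+1+0+0+0+0+0+1+1+1 mod 2 = 1
  s[3] = (0000000111111110000000011111111)·(1101101010100001110011110000111) mod 2 = 0+0+0+0+0+0+0+0+1+0+1+0+0+0+0+0+0+0+0+0+0+0+0+1+0+0+0+0+1+1+1 mod 2 = 0
  s[4] = (0000000000000001111111111111111)·(1101101010100001110011110000111) mod 2 = 0+0+0+0+0+0+0+0+0+0+0+0+0+0+0+1+1+1+0+0+1+1+1+1+0+0+0+0+1+1+1 mod 2 = 0
Syndrome = 00100
Non-zero syndrome: error at position 4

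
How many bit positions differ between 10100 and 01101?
XOR = 11001, count of 1s = 3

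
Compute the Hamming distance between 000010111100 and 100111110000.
XOR = 100101001100, count of 1s = 5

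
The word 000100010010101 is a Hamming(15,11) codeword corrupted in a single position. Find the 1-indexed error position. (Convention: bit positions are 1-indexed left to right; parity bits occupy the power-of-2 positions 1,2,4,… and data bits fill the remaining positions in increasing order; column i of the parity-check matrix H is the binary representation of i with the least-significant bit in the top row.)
Syndrome s = H · r^T (mod 2), r = 000100010010101:
  s[0] = (101010101010101)·(000100010010101) mod 2 = 0+0+0+0+0+0+0+0+0+0+1+0+1+0+1 mod 2 = 1
  s[1] = (011001100110011)·(000100010010101) mod 2 = 0+0+0+0+0+0+0+0+0+0+1+0+0+0+1 mod 2 = 0
  s[2] = (000111100001111)·(000100010010101) mod 2 = 0+0+0+1+0+0+0+0+0+0+0+0+1+0+1 mod 2 = 1
  s[3] = (000000011111111)·(000100010010101) mod 2 = 0+0+0+0+0+0+0+1+0+0+1+0+1+0+1 mod 2 = 0
Syndrome = 1010
Column i of H is the binary representation of i, so the syndrome is the binary index of the flipped bit.
Read s = 1010 with s[0] as LSB: 1·2^0 + 0·2^1 + 1·2^2 + 0·2^3 = 5.
Error is at bit position 5.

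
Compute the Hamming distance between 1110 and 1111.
XOR = 0001, count of 1s = 1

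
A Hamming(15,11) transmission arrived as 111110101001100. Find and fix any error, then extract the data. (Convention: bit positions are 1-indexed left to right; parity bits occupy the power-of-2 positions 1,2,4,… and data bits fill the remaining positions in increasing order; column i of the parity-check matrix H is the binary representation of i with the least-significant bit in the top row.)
Syndrome s = H · r^T (mod 2), r = 111110101001100:
  s[0] = (101010101010101)·(111110101001100) mod 2 = 1+0+1+0+1+0+1+0+1+0+0+0+1+0+0 mod 2 = 0
  s[1] = (011001100110011)·(111110101001100) mod 2 = 0+1+1+0+0+0+1+0+0+0+0+0+0+0+0 mod 2 = 1
  s[2] = (000111100001111)·(111110101001100) mod 2 = 0+0+0+1+1+0+1+0+0+0+0+1+1+0+0 mod 2 = 1
  s[3] = (000000011111111)·(111110101001100) mod 2 = 0+0+0+0+0+0+0+0+1+0+0+1+1+0+0 mod 2 = 1
Syndrome = 0111
Column 14 of H equals this syndrome → error at bit 14 (1-indexed).
Flip bit 14: 111110101001100 → 111110101001110
Extract data bits at positions {3,5,6,7,9,10,11,12,13,14,15}: 11011001110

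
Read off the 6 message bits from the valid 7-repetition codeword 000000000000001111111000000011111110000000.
Split into 7-bit blocks: 0000000 0000000 1111111 0000000 1111111 0000000
Data = 001010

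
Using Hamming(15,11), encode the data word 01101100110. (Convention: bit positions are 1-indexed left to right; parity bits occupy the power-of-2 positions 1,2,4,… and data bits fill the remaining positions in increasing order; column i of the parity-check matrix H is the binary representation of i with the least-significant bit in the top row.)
Codeword c = d · G (mod 2), d = 01101100110:
  c[0] = d·G[:,0] = (01101100110)·(11011010101) mod 2 = 0+1+0+0+1+0+0+0+1+0+0 mod 2 = 1
  c[1] = d·G[:,1] = (01101100110)·(10110110011) mod 2 = 0+0+1+0+0+1+0+0+0+1+0 mod 2 = 1
  c[2] = d·G[:,2] = (01101100110)·(10000000000) mod 2 = 0+0+0+0+0+0+0+0+0+0+0 mod 2 = 0
  c[3] = d·G[:,3] = (01101100110)·(01110001111) mod 2 = 0+1+1+0+0+0+0+0+1+1+0 mod 2 = 0
  c[4] = d·G[:,4] = (01101100110)·(01000000000) mod 2 = 0+1+0+0+0+0+0+0+0+0+0 mod 2 = 1
  c[5] = d·G[:,5] = (01101100110)·(00100000000) mod 2 = 0+0+1+0+0+0+0+0+0+0+0 mod 2 = 1
  c[6] = d·G[:,6] = (01101100110)·(00010000000) mod 2 = 0+0+0+0+0+0+0+0+0+0+0 mod 2 = 0
  c[7] = d·G[:,7] = (01101100110)·(00001111111) mod 2 = 0+0+0+0+1+1+0+0+1+1+0 mod 2 = 0
  c[8] = d·G[:,8] = (01101100110)·(00001000000) mod 2 = 0+0+0+0+1+0+0+0+0+0+0 mod 2 = 1
  c[9] = d·G[:,9] = (01101100110)·(00000100000) mod 2 = 0+0+0+0+0+1+0+0+0+0+0 mod 2 = 1
  c[10] = d·G[:,10] = (01101100110)·(00000010000) mod 2 = 0+0+0+0+0+0+0+0+0+0+0 mod 2 = 0
  c[11] = d·G[:,11] = (01101100110)·(00000001000) mod 2 = 0+0+0+0+0+0+0+0+0+0+0 mod 2 = 0
  c[12] = d·G[:,12] = (01101100110)·(00000000100) mod 2 = 0+0+0+0+0+0+0+0+1+0+0 mod 2 = 1
  c[13] = d·G[:,13] = (01101100110)·(00000000010) mod 2 = 0+0+0+0+0+0+0+0+0+1+0 mod 2 = 1
  c[14] = d·G[:,14] = (01101100110)·(00000000001) mod 2 = 0+0+0+0+0+0+0+0+0+0+0 mod 2 = 0
Codeword = 110011001100110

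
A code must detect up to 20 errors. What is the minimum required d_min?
Detecting e errors requires d_min ≥ e + 1 = 20 + 1 = 21.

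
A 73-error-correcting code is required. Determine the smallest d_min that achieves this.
Correcting t errors requires d_min ≥ 2t + 1 = 2·73 + 1 = 147.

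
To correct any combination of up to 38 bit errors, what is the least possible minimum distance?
Correcting t errors requires d_min ≥ 2t + 1 = 2·38 + 1 = 77.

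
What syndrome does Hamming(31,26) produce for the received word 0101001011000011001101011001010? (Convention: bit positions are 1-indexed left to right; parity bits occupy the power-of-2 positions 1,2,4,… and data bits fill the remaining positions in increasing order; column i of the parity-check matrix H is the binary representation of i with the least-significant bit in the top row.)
Syndrome s = H · r^T (mod 2), r = 0101001011000011001101011001010:
  s[0] = (1010101010101010101010101010101)·(0101001011000011001101011001010) mod 2 = 0+0+0+0+0+0+1+0+1+0+0+0+0+0+1+0+0+0+1+0+0+0+0+0+1+0+0+0+0+0+0 mod 2 = 1
  s[1] = (0110011001100110011001100110011)·(0101001011000011001101011001010) mod 2 = 0+1+0+0+0+0+1+0+0+1+0+0+0+0+1+0+0+0+1+0+0+1+0+0+0+0+0+0+0+1+0 mod 2 = 1
  s[2] = (0001111000011110000111100001111)·(0101001011000011001101011001010) mod 2 = 0+0+0+1+0+0+1+0+0+0+0+0+0+0+1+0+0+0+0+1+0+1+0+0+0+0+0+1+0+1+0 mod 2 = 1
  s[3] = (0000000111111110000000011111111)·(0101001011000011001101011001010) mod 2 = 0+0+0+0+0+0+0+0+1+1+0+0+0+0+1+0+0+0+0+0+0+0+0+1+1+0+0+1+0+1+0 mod 2 = 1
  s[4] = (0000000000000001111111111111111)·(0101001011000011001101011001010) mod 2 = 0+0+0+0+0+0+0+0+0+0+0+0+0+0+0+1+0+0+1+1+0+1+0+1+1+0+0+1+0+1+0 mod 2 = 0
Syndrome = 11110
Non-zero syndrome: error at position 15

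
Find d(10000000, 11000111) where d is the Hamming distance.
XOR = 01000111, count of 1s = 4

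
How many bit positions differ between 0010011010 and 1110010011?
XOR = 1100001001, count of 1s = 4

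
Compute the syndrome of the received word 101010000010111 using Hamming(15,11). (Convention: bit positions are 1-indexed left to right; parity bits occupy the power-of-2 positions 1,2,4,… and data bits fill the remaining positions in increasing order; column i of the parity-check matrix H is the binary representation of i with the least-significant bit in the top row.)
Syndrome s = H · r^T (mod 2), r = 101010000010111:
  s[0] = (101010101010101)·(101010000010111) mod 2 = 1+0+1+0+1+0+0+0+0+0+1+0+1+0+1 mod 2 = 0
  s[1] = (011001100110011)·(101010000010111) mod 2 = 0+0+1+0+0+0+0+0+0+0+1+0+0+1+1 mod 2 = 0
  s[2] = (000111100001111)·(101010000010111) mod 2 = 0+0+0+0+1+0+0+0+0+0+0+0+1+1+1 mod 2 = 0
  s[3] = (000000011111111)·(101010000010111) mod 2 = 0+0+0+0+0+0+0+0+0+0+1+0+1+1+1 mod 2 = 0
Syndrome = 0000
s = 0: no error detected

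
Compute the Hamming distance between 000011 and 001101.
XOR = 001110, count of 1s = 3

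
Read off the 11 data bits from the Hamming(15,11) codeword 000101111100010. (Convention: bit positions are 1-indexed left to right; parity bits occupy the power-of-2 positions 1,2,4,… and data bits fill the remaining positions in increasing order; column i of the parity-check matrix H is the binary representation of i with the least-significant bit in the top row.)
Parity bits occupy power-of-2 positions; data bits are at positions {3,5,6,7,9,10,11,12,13,14,15} (1-indexed).
Extract: c[3]=0 c[5]=0 c[6]=1 c[7]=1 c[9]=1 c[10]=1 c[11]=0 c[12]=0 c[13]=0 c[14]=1 c[15]=0
Data = 00111100010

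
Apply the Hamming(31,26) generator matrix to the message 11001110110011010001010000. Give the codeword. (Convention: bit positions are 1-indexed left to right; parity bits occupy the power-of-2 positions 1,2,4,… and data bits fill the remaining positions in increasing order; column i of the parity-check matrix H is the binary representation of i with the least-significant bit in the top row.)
Codeword c = d · G (mod 2), d = 11001110110011010001010000:
  c[0] = d·G[:,0] = (11001110110011010001010000)·(11011010101101010101010101) mod 2 = 1+1+0+0+1+0+1+0+1+0+0+0+0+1+0+1+0+0+0+1+0+1+0+0+0+0 mod 2 = 1
  c[1] = d·G[:,1] = (11001110110011010001010000)·(10110110011011001100110011) mod 2 = 1+0+0+0+0+1+1+0+0+1+0+0+1+1+0+0+0+0+0+0+0+1+0+0+0+0 mod 2 = 1
  c[2] = d·G[:,2] = (11001110110011010001010000)·(10000000000000000000000000) mod 2 = 1+0+0+0+0+0+0+0+0+0+0+0+0+0+0+0+0+0+0+0+0+0+0+0+0+0 mod 2 = 1
  c[3] = d·G[:,3] = (11001110110011010001010000)·(01110001111000111100001111) mod 2 = 0+1+0+0+0+0+0+0+1+1+0+0+0+0+0+1+0+0+0+0+0+0+0+0+0+0 mod 2 = 0
  c[4] = d·G[:,4] = (11001110110011010001010000)·(01000000000000000000000000) mod 2 = 0+1+0+0+0+0+0+0+0+0+0+0+0+0+0+0+0+0+0+0+0+0+0+0+0+0 mod 2 = 1
  c[5] = d·G[:,5] = (11001110110011010001010000)·(00100000000000000000000000) mod 2 = 0+0+0+0+0+0+0+0+0+0+0+0+0+0+0+0+0+0+0+0+0+0+0+0+0+0 mod 2 = 0
  c[6] = d·G[:,6] = (11001110110011010001010000)·(00010000000000000000000000) mod 2 = 0+0+0+0+0+0+0+0+0+0+0+0+0+0+0+0+0+0+0+0+0+0+0+0+0+0 mod 2 = 0
  c[7] = d·G[:,7] = (11001110110011010001010000)·(00001111111000000011111111) mod 2 = 0+0+0+0+1+1+1+0+1+1+0+0+0+0+0+0+0+0+0+1+0+1+0+0+0+0 mod 2 = 1
  c[8] = d·G[:,8] = (11001110110011010001010000)·(00001000000000000000000000) mod 2 = 0+0+0+0+1+0+0+0+0+0+0+0+0+0+0+0+0+0+0+0+0+0+0+0+0+0 mod 2 = 1
  c[9] = d·G[:,9] = (11001110110011010001010000)·(00000100000000000000000000) mod 2 = 0+0+0+0+0+1+0+0+0+0+0+0+0+0+0+0+0+0+0+0+0+0+0+0+0+0 mod 2 = 1
  c[10] = d·G[:,10] = (11001110110011010001010000)·(00000010000000000000000000) mod 2 = 0+0+0+0+0+0+1+0+0+0+0+0+0+0+0+0+0+0+0+0+0+0+0+0+0+0 mod 2 = 1
  c[11] = d·G[:,11] = (11001110110011010001010000)·(00000001000000000000000000) mod 2 = 0+0+0+0+0+0+0+0+0+0+0+0+0+0+0+0+0+0+0+0+0+0+0+0+0+0 mod 2 = 0
  c[12] = d·G[:,12] = (11001110110011010001010000)·(00000000100000000000000000) mod 2 = 0+0+0+0+0+0+0+0+1+0+0+0+0+0+0+0+0+0+0+0+0+0+0+0+0+0 mod 2 = 1
  c[13] = d·G[:,13] = (11001110110011010001010000)·(00000000010000000000000000) mod 2 = 0+0+0+0+0+0+0+0+0+1+0+0+0+0+0+0+0+0+0+0+0+0+0+0+0+0 mod 2 = 1
  c[14] = d·G[:,14] = (11001110110011010001010000)·(00000000001000000000000000) mod 2 = 0+0+0+0+0+0+0+0+0+0+0+0+0+0+0+0+0+0+0+0+0+0+0+0+0+0 mod 2 = 0
  c[15] = d·G[:,15] = (11001110110011010001010000)·(00000000000111111111111111) mod 2 = 0+0+0+0+0+0+0+0+0+0+0+0+1+1+0+1+0+0+0+1+0+1+0+0+0+0 mod 2 = 1
  c[16] = d·G[:,16] = (11001110110011010001010000)·(00000000000100000000000000) mod 2 = 0+0+0+0+0+0+0+0+0+0+0+0+0+0+0+0+0+0+0+0+0+0+0+0+0+0 mod 2 = 0
  c[17] = d·G[:,17] = (11001110110011010001010000)·(00000000000010000000000000) mod 2 = 0+0+0+0+0+0+0+0+0+0+0+0+1+0+0+0+0+0+0+0+0+0+0+0+0+0 mod 2 = 1
  c[18] = d·G[:,18] = (11001110110011010001010000)·(00000000000001000000000000) mod 2 = 0+0+0+0+0+0+0+0+0+0+0+0+0+1+0+0+0+0+0+0+0+0+0+0+0+0 mod 2 = 1
  c[19] = d·G[:,19] = (11001110110011010001010000)·(00000000000000100000000000) mod 2 = 0+0+0+0+0+0+0+0+0+0+0+0+0+0+0+0+0+0+0+0+0+0+0+0+0+0 mod 2 = 0
  c[20] = d·G[:,20] = (11001110110011010001010000)·(00000000000000010000000000) mod 2 = 0+0+0+0+0+0+0+0+0+0+0+0+0+0+0+1+0+0+0+0+0+0+0+0+0+0 mod 2 = 1
  c[21] = d·G[:,21] = (11001110110011010001010000)·(00000000000000001000000000) mod 2 = 0+0+0+0+0+0+0+0+0+0+0+0+0+0+0+0+0+0+0+0+0+0+0+0+0+0 mod 2 = 0
  c[22] = d·G[:,22] = (11001110110011010001010000)·(00000000000000000100000000) mod 2 = 0+0+0+0+0+0+0+0+0+0+0+0+0+0+0+0+0+0+0+0+0+0+0+0+0+0 mod 2 = 0
  c[23] = d·G[:,23] = (11001110110011010001010000)·(00000000000000000010000000) mod 2 = 0+0+0+0+0+0+0+0+0+0+0+0+0+0+0+0+0+0+0+0+0+0+0+0+0+0 mod 2 = 0
  c[24] = d·G[:,24] = (11001110110011010001010000)·(00000000000000000001000000) mod 2 = 0+0+0+0+0+0+0+0+0+0+0+0+0+0+0+0+0+0+0+1+0+0+0+0+0+0 mod 2 = 1
  c[25] = d·G[:,25] = (11001110110011010001010000)·(00000000000000000000100000) mod 2 = 0+0+0+0+0+0+0+0+0+0+0+0+0+0+0+0+0+0+0+0+0+0+0+0+0+0 mod 2 = 0
  c[26] = d·G[:,26] = (11001110110011010001010000)·(00000000000000000000010000) mod 2 = 0+0+0+0+0+0+0+0+0+0+0+0+0+0+0+0+0+0+0+0+0+1+0+0+0+0 mod 2 = 1
  c[27] = d·G[:,27] = (11001110110011010001010000)·(00000000000000000000001000) mod 2 = 0+0+0+0+0+0+0+0+0+0+0+0+0+0+0+0+0+0+0+0+0+0+0+0+0+0 mod 2 = 0
  c[28] = d·G[:,28] = (11001110110011010001010000)·(00000000000000000000000100) mod 2 = 0+0+0+0+0+0+0+0+0+0+0+0+0+0+0+0+0+0+0+0+0+0+0+0+0+0 mod 2 = 0
  c[29] = d·G[:,29] = (11001110110011010001010000)·(00000000000000000000000010) mod 2 = 0+0+0+0+0+0+0+0+0+0+0+0+0+0+0+0+0+0+0+0+0+0+0+0+0+0 mod 2 = 0
  c[30] = d·G[:,30] = (11001110110011010001010000)·(00000000000000000000000001) mod 2 = 0+0+0+0+0+0+0+0+0+0+0+0+0+0+0+0+0+0+0+0+0+0+0+0+0+0 mod 2 = 0
Codeword = 1110100111101101011010001010000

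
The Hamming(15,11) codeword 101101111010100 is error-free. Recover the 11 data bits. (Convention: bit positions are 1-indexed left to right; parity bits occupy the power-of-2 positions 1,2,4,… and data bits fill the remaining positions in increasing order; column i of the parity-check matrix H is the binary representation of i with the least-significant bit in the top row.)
Parity bits occupy power-of-2 positions; data bits are at positions {3,5,6,7,9,10,11,12,13,14,15} (1-indexed).
Extract: c[3]=1 c[5]=0 c[6]=1 c[7]=1 c[9]=1 c[10]=0 c[11]=1 c[12]=0 c[13]=1 c[14]=0 c[15]=0
Data = 10111010100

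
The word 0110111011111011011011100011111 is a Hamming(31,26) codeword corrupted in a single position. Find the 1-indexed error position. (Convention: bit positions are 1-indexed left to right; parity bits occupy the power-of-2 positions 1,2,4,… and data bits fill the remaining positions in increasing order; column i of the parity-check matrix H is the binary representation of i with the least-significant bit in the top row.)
Syndrome s = H · r^T (mod 2), r = 0110111011111011011011100011111:
  s[0] = (1010101010101010101010101010101)·(0110111011111011011011100011111) mod 2 = 0+0+1+0+1+0+1+0+1+0+1+0+1+0+1+0+0+0+1+0+1+0+1+0+0+0+1+0+1+0+1 mod 2 = 1
  s[1] = (0110011001100110011001100110011)·(0110111011111011011011100011111) mod 2 = 0+1+1+0+0+1+1+0+0+1+1+0+0+0+1+0+0+1+1+0+0+1+1+0+0+0+1+0+0+1+1 mod 2 = 0
  s[2] = (0001111000011110000111100001111)·(0110111011111011011011100011111) mod 2 = 0+0+0+0+1+1+1+0+0+0+0+1+1+0+1+0+0+0+0+0+1+1+1+0+0+0+0+1+1+1+1 mod 2 = 1
  s[3] = (0000000111111110000000011111111)·(0110111011111011011011100011111) mod 2 = 0+0+0+0+0+0+0+0+1+1+1+1+1+0+1+0+0+0+0+0+0+0+0+0+0+0+1+1+1+1+1 mod 2 = 1
  s[4] = (0000000000000001111111111111111)·(0110111011111011011011100011111) mod 2 = 0+0+0+0+0+0+0+0+0+0+0+0+0+0+0+1+0+1+1+0+1+1+1+0+0+0+1+1+1+1+1 mod 2 = 1
Syndrome = 10111
Column i of H is the binary representation of i, so the syndrome is the binary index of the flipped bit.
Read s = 10111 with s[0] as LSB: 1·2^0 + 0·2^1 + 1·2^2 + 1·2^3 + 1·2^4 = 29.
Error is at bit position 29.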